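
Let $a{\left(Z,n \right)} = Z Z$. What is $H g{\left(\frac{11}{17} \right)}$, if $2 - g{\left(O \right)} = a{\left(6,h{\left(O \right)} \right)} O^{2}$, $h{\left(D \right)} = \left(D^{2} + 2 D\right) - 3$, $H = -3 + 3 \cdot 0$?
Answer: $\frac{11334}{289} \approx 39.218$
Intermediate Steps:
$H = -3$ ($H = -3 + 0 = -3$)
$h{\left(D \right)} = -3 + D^{2} + 2 D$
$a{\left(Z,n \right)} = Z^{2}$
$g{\left(O \right)} = 2 - 36 O^{2}$ ($g{\left(O \right)} = 2 - 6^{2} O^{2} = 2 - 36 O^{2}$)
$H g{\left(\frac{11}{17} \right)} = - 3 \left(2 - 36 \left(\frac{11}{17}\right)^{2}\right) = - 3 \left(2 - \frac{4356}{289}\right) = \left(-3\right) \left(- \frac{3778}{289}\right) = \frac{11334}{289}$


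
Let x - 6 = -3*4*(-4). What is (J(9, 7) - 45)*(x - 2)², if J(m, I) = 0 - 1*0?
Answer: -121680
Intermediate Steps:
x = 54 (x = 6 - 3*4*(-4) = 6 - 12*(-4) = 6 + 48 = 54)
J(m, I) = 0 (J(m, I) = 0 + 0 = 0)
(J(9, 7) - 45)*(x - 2)² = (0 - 45)*(54 - 2)² = -45*52² = -45*2704 = -121680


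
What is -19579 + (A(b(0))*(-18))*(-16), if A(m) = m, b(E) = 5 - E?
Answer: -18139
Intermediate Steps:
-19579 + (A(b(0))*(-18))*(-16) = -19579 + ((5 - 1*0)*(-18))*(-16) = -19579 + ((5 + 0)*(-18))*(-16) = -19579 + (5*(-18))*(-16) = -19579 - 90*(-16) = -19579 + 1440 = -18139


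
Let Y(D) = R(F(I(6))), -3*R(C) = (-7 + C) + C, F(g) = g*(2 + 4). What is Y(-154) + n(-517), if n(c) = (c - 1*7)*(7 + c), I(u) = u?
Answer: 801655/3 ≈ 2.6722e+5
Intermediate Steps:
F(g) = 6*g (F(g) = g*6 = 6*g)
R(C) = 7/3 - 2*C/3 (R(C) = -((-7 + C) + C)/3 = -(-7 + 2*C)/3 = 7/3 - 2*C/3)
Y(D) = -65/3 (Y(D) = 7/3 - 4*6 = 7/3 - ⅔*36 = 7/3 - 24 = -65/3)
n(c) = (-7 + c)*(7 + c) (n(c) = (c - 7)*(7 + c) = (-7 + c)*(7 + c))
Y(-154) + n(-517) = -65/3 + (-49 + (-517)²) = -65/3 + (-49 + 267289) = -65/3 + 267240 = 801655/3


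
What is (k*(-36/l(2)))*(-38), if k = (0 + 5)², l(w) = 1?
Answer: 34200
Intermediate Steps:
k = 25 (k = 5² = 25)
(k*(-36/l(2)))*(-38) = (25*(-36/1))*(-38) = (25*(-36*1))*(-38) = (25*(-36))*(-38) = -900*(-38) = 34200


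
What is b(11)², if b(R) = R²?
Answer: 14641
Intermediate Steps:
b(11)² = (11²)² = 121² = 14641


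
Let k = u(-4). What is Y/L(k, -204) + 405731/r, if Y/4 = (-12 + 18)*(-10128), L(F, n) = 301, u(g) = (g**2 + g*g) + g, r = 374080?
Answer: -12972321247/16085440 ≈ -806.46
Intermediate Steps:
u(g) = g + 2*g**2 (u(g) = (g**2 + g**2) + g = 2*g**2 + g = g + 2*g**2)
k = 28 (k = -4*(1 + 2*(-4)) = -4*(1 - 8) = -4*(-7) = 28)
Y = -243072 (Y = 4*((-12 + 18)*(-10128)) = 4*(6*(-10128)) = 4*(-60768) = -243072)
Y/L(k, -204) + 405731/r = -243072/301 + 405731/374080 = -12972321247/16085440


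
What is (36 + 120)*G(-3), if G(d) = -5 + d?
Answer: -1248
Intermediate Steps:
(36 + 120)*G(-3) = (36 + 120)*(-5 - 3) = 156*(-8) = -1248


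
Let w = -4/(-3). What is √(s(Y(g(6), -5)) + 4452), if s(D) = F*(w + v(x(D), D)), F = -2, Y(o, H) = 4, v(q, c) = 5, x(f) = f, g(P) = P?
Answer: √39954/3 ≈ 66.628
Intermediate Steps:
w = 4/3 (w = -4*(-⅓) = 4/3 ≈ 1.3333)
s(D) = -38/3 (s(D) = -2*(4/3 + 5) = -2*19/3 = -38/3)
√(s(Y(g(6), -5)) + 4452) = √(-38/3 + 4452) = √(13318/3) = √39954/3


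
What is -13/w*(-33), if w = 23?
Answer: 429/23 ≈ 18.652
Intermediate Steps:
-13/w*(-33) = -13/23*(-33) = 429/23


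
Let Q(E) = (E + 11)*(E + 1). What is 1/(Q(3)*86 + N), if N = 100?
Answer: 1/4916 ≈ 0.00020342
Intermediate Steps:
Q(E) = (1 + E)*(11 + E) (Q(E) = (11 + E)*(1 + E) = (1 + E)*(11 + E))
1/(Q(3)*86 + N) = 1/((11 + 3**2 + 12*3)*86 + 100) = 1/((11 + 9 + 36)*86 + 100) = 1/(56*86 + 100) = 1/(4816 + 100) = 1/4916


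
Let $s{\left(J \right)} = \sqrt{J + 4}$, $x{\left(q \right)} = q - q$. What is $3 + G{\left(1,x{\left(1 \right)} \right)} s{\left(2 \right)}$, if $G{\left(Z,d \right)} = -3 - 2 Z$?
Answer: $3 - 5 \sqrt{6} \approx -9.2475$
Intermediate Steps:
$x{\left(q \right)} = 0$
$s{\left(J \right)} = \sqrt{4 + J}$
$3 + G{\left(1,x{\left(1 \right)} \right)} s{\left(2 \right)} = 3 + \left(-3 - 2\right) \sqrt{4 + 2} = 3 + \left(-3 - 2\right) \sqrt{6} = 3 - 5 \sqrt{6}$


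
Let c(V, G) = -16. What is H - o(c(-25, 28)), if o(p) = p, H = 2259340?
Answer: 2259356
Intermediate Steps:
H - o(c(-25, 28)) = 2259340 - 1*(-16) = 2259340 + 16 = 2259356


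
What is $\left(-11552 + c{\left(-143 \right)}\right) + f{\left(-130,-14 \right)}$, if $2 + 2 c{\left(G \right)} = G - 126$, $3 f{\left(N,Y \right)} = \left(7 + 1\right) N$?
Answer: $- \frac{72205}{6} \approx -12034.0$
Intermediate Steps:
$f{\left(N,Y \right)} = \frac{8 N}{3}$ ($f{\left(N,Y \right)} = \frac{\left(7 + 1\right) N}{3} = \frac{8 N}{3}$)
$c{\left(G \right)} = -64 + \frac{G}{2}$ ($c{\left(G \right)} = -1 + \frac{G - 126}{2} = -1 + \frac{-126 + G}{2} = -1 + \left(-63 + \frac{G}{2}\right) = -64 + \frac{G}{2}$)
$\left(-11552 + c{\left(-143 \right)}\right) + f{\left(-130,-14 \right)} = \left(-11552 + \left(-64 + \frac{1}{2} \left(-143\right)\right)\right) + \frac{8}{3} \left(-130\right) = \left(-11552 - \frac{271}{2}\right) - \frac{1040}{3} = - \frac{23375}{2} - \frac{1040}{3} = - \frac{72205}{6}$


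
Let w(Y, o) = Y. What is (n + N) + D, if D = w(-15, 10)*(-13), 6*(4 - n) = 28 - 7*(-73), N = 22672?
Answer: 136687/6 ≈ 22781.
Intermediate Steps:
n = -515/6 (n = 4 - (28 - 7*(-73))/6 = 4 - (28 + 511)/6 = 4 - ⅙*539 = 4 - 539/6 = -515/6 ≈ -85.833)
D = 195 (D = -15*(-13) = 195)
(n + N) + D = (-515/6 + 22672) + 195 = 135517/6 + 195 = 136687/6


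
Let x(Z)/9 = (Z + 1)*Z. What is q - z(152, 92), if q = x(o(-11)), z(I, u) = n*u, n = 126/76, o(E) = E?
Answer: 15912/19 ≈ 837.47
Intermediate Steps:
n = 63/38 (n = 126*(1/76) = 63/38 ≈ 1.6579)
x(Z) = 9*Z*(1 + Z) (x(Z) = 9*((Z + 1)*Z) = 9*((1 + Z)*Z) = 9*(Z*(1 + Z)) = 9*Z*(1 + Z))
z(I, u) = 63*u/38
q = 990 (q = 9*(-11)*(1 - 11) = 9*(-11)*(-10) = 990)
q - z(152, 92) = 990 - 63*92/38 = 990 - 1*2898/19 = 990 - 2898/19 = 15912/19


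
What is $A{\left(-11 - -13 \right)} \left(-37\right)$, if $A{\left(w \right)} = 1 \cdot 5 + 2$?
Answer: $-259$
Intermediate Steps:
$A{\left(w \right)} = 7$ ($A{\left(w \right)} = 5 + 2 = 7$)
$A{\left(-11 - -13 \right)} \left(-37\right) = 7 \left(-37\right) = -259$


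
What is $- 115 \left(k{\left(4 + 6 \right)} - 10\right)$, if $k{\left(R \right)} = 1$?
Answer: $1035$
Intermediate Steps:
$- 115 \left(k{\left(4 + 6 \right)} - 10\right) = - 115 \left(1 - 10\right) = \left(-115\right) \left(-9\right) = 1035$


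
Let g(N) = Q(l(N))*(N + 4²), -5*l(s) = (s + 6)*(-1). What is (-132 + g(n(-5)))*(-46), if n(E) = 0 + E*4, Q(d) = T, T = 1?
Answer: 6256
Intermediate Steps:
l(s) = 6/5 + s/5 (l(s) = -(s + 6)*(-1)/5 = -(6 + s)*(-1)/5 = -(-6 - s)/5 = 6/5 + s/5)
Q(d) = 1
n(E) = 4*E (n(E) = 0 + 4*E = 4*E)
g(N) = 16 + N (g(N) = 1*(N + 4²) = 1*(N + 16) = 1*(16 + N) = 16 + N)
(-132 + g(n(-5)))*(-46) = (-132 + (16 + 4*(-5)))*(-46) = (-132 + (16 - 20))*(-46) = (-132 - 4)*(-46) = -136*(-46) = 6256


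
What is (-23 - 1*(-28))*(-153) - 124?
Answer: -889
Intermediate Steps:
(-23 - 1*(-28))*(-153) - 124 = (-23 + 28)*(-153) - 124 = 5*(-153) - 124 = -765 - 124 = -889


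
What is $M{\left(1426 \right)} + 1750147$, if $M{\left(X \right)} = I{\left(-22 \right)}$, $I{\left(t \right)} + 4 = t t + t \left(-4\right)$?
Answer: $1750715$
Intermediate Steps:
$I{\left(t \right)} = -4 + t^{2} - 4 t$ ($I{\left(t \right)} = -4 + \left(t t + t \left(-4\right)\right) = -4 + \left(t^{2} - 4 t\right) = -4 + t^{2} - 4 t$)
$M{\left(X \right)} = 568$ ($M{\left(X \right)} = -4 + \left(-22\right)^{2} - -88 = -4 + 484 + 88 = 568$)
$M{\left(1426 \right)} + 1750147 = 568 + 1750147 = 1750715$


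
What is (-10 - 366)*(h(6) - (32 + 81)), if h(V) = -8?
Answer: 45496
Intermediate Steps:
(-10 - 366)*(h(6) - (32 + 81)) = (-10 - 366)*(-8 - (32 + 81)) = -376*(-8 - 1*113) = -376*(-8 - 113) = -376*(-121) = 45496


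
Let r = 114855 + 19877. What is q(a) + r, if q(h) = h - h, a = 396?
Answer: 134732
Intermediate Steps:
r = 134732
q(h) = 0
q(a) + r = 0 + 134732 = 134732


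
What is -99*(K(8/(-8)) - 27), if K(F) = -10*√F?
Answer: 2673 + 990*I ≈ 2673.0 + 990.0*I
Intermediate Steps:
-99*(K(8/(-8)) - 27) = -99*(-10*2*√2*(I*√2/4) - 27) = -99*(-10*I - 27) = -99*(-27 - 10*I) = 2673 + 990*I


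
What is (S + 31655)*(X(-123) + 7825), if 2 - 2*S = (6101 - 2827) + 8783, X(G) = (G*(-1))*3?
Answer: 209991735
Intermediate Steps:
X(G) = -3*G (X(G) = -G*3 = -3*G)
S = -12055/2 (S = 1 - ((6101 - 2827) + 8783)/2 = 1 - (3274 + 8783)/2 = 1 - 1/2*12057 = 1 - 12057/2 = -12055/2 ≈ -6027.5)
(S + 31655)*(X(-123) + 7825) = (-12055/2 + 31655)*(-3*(-123) + 7825) = 51255*(369 + 7825)/2 = (51255/2)*8194 = 209991735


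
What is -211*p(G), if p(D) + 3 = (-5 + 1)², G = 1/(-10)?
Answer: -2743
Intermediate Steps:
G = -⅒ (G = 1*(-⅒) = -⅒ ≈ -0.10000)
p(D) = 13 (p(D) = -3 + (-5 + 1)² = -3 + (-4)² = -3 + 16 = 13)
-211*p(G) = -211*13 = -2743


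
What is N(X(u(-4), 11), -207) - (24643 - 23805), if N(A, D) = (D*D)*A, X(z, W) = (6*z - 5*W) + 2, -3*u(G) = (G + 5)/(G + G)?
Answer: -9044491/4 ≈ -2.2611e+6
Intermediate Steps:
u(G) = -(5 + G)/(6*G) (u(G) = -(G + 5)/(3*(G + G)) = -(5 + G)/(3*(2*G)) = -(5 + G)*1/(2*G)/3 = -(5 + G)/(6*G))
X(z, W) = 2 - 5*W + 6*z (X(z, W) = (-5*W + 6*z) + 2 = 2 - 5*W + 6*z)
N(A, D) = A*D² (N(A, D) = D²*A = A*D²)
N(X(u(-4), 11), -207) - (24643 - 23805) = (2 - 5*11 + 6*((⅙)*(-5 - 1*(-4))/(-4)))*(-207)² - (24643 - 23805) = (2 - 55 + 6*((⅙)*(-¼)*(-5 + 4)))*42849 - 1*838 = (2 - 55 + 6*((⅙)*(-¼)*(-1)))*42849 - 838 = (2 - 55 + 6*(1/24))*42849 - 838 = (2 - 55 + ¼)*42849 - 838 = -211/4*42849 - 838 = -9041139/4 - 838 = -9044491/4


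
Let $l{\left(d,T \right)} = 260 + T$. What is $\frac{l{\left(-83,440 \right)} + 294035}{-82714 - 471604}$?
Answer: $- \frac{294735}{554318} \approx -0.53171$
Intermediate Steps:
$\frac{l{\left(-83,440 \right)} + 294035}{-82714 - 471604} = \frac{\left(260 + 440\right) + 294035}{-82714 - 471604} = \frac{700 + 294035}{-554318} = 294735 \left(- \frac{1}{554318}\right) = - \frac{294735}{554318}$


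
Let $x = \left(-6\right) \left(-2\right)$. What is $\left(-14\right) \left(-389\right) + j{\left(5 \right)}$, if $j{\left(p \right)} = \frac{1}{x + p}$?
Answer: $\frac{92583}{17} \approx 5446.1$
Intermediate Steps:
$x = 12$
$j{\left(p \right)} = \frac{1}{12 + p}$
$\left(-14\right) \left(-389\right) + j{\left(5 \right)} = \left(-14\right) \left(-389\right) + \frac{1}{12 + 5} = 5446 + \frac{1}{17} = \frac{92583}{17}$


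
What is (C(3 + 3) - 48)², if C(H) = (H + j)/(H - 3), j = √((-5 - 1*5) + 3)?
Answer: (138 - I*√7)²/9 ≈ 2115.2 - 81.136*I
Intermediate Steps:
j = I*√7 (j = √((-5 - 5) + 3) = √(-10 + 3) = √(-7) = I*√7 ≈ 2.6458*I)
C(H) = (H + I*√7)/(-3 + H) (C(H) = (H + I*√7)/(H - 3) = (H + I*√7)/(-3 + H))
(C(3 + 3) - 48)² = (((3 + 3) + I*√7)/(-3 + (3 + 3)) - 48)² = ((6 + I*√7)/(-3 + 6) - 48)² = ((6 + I*√7)/3 - 48)² = ((2 + I*√7/3) - 48)² = (-46 + I*√7/3)²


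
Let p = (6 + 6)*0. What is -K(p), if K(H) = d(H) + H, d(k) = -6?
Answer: 6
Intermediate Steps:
p = 0 (p = 12*0 = 0)
K(H) = -6 + H
-K(p) = -(-6 + 0) = -1*(-6) = 6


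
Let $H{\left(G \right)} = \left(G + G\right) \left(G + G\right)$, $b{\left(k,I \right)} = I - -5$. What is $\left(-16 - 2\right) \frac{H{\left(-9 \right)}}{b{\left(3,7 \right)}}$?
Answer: $-486$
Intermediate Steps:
$b{\left(k,I \right)} = 5 + I$ ($b{\left(k,I \right)} = I + 5 = 5 + I$)
$H{\left(G \right)} = 4 G^{2}$ ($H{\left(G \right)} = 2 G 2 G = 4 G^{2}$)
$\left(-16 - 2\right) \frac{H{\left(-9 \right)}}{b{\left(3,7 \right)}} = \left(-16 - 2\right) \frac{4 \left(-9\right)^{2}}{5 + 7} = - 18 \frac{4 \cdot 81}{12} = - 18 \cdot 324 \cdot \frac{1}{12} = \left(-18\right) 27 = -486$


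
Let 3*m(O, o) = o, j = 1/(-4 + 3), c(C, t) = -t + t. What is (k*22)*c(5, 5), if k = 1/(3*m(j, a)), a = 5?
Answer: 0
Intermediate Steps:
c(C, t) = 0
j = -1 (j = 1/(-1) = -1)
m(O, o) = o/3
k = ⅕ (k = 1/(3*((⅓)*5)) = 1/(3*(5/3)) = 1/5 = ⅕ ≈ 0.20000)
(k*22)*c(5, 5) = ((⅕)*22)*0 = (22/5)*0 = 0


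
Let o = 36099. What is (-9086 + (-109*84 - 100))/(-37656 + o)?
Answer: 2038/173 ≈ 11.780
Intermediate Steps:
(-9086 + (-109*84 - 100))/(-37656 + o) = (-9086 + (-109*84 - 100))/(-37656 + 36099) = (-9086 + (-9156 - 100))/(-1557) = (-9086 - 9256)*(-1/1557) = -18342*(-1/1557) = 2038/173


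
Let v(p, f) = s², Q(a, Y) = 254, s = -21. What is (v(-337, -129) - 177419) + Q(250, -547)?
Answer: -176724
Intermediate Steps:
v(p, f) = 441 (v(p, f) = (-21)² = 441)
(v(-337, -129) - 177419) + Q(250, -547) = (441 - 177419) + 254 = -176978 + 254 = -176724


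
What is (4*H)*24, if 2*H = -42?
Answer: -2016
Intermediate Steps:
H = -21 (H = (½)*(-42) = -21)
(4*H)*24 = (4*(-21))*24 = -84*24 = -2016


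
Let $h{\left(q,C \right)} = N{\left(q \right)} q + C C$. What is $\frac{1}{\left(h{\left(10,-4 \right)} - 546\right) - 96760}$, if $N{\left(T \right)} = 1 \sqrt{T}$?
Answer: $- \frac{9729}{946534310} - \frac{\sqrt{10}}{946534310} \approx -1.0282 \cdot 10^{-5}$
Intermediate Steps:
$N{\left(T \right)} = \sqrt{T}$
$h{\left(q,C \right)} = C^{2} + q^{\frac{3}{2}}$ ($h{\left(q,C \right)} = \sqrt{q} q + C C = q^{\frac{3}{2}} + C^{2} = C^{2} + q^{\frac{3}{2}}$)
$\frac{1}{\left(h{\left(10,-4 \right)} - 546\right) - 96760} = \frac{1}{\left(\left(\left(-4\right)^{2} + 10^{\frac{3}{2}}\right) - 546\right) - 96760} = \frac{1}{\left(\left(16 + 10 \sqrt{10}\right) - 546\right) - 96760} = \frac{1}{\left(-530 + 10 \sqrt{10}\right) - 96760} = \frac{1}{-97290 + 10 \sqrt{10}}$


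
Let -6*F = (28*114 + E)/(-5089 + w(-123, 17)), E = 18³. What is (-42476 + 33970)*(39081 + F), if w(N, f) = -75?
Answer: -429161273182/1291 ≈ -3.3243e+8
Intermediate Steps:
E = 5832
F = 376/1291 (F = -(28*114 + 5832)/(6*(-5089 - 75)) = -(3192 + 5832)/(6*(-5164)) = -1504*(-1)/5164 = -⅙*(-2256/1291) = 376/1291 ≈ 0.29125)
(-42476 + 33970)*(39081 + F) = (-42476 + 33970)*(39081 + 376/1291) = -8506*50453947/1291 = -429161273182/1291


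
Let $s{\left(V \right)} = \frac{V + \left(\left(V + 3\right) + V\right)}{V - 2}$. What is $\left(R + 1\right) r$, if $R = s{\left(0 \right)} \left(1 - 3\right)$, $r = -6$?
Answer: $-24$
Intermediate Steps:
$s{\left(V \right)} = \frac{3 + 3 V}{-2 + V}$ ($s{\left(V \right)} = \frac{V + \left(\left(3 + V\right) + V\right)}{-2 + V} = \frac{V + \left(3 + 2 V\right)}{-2 + V} = \frac{3 + 3 V}{-2 + V}$)
$R = 3$ ($R = \frac{3 \left(1 + 0\right)}{-2 + 0} \left(1 - 3\right) = 3 \frac{1}{-2} \cdot 1 \left(-2\right) = 3 \left(- \frac{1}{2}\right) 1 \left(-2\right) = \left(- \frac{3}{2}\right) \left(-2\right) = 3$)
$\left(R + 1\right) r = \left(3 + 1\right) \left(-6\right) = 4 \left(-6\right) = -24$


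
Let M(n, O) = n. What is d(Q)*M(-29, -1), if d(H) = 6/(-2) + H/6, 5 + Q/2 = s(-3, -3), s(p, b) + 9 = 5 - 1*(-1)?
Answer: 493/3 ≈ 164.33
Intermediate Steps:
s(p, b) = -3 (s(p, b) = -9 + (5 - 1*(-1)) = -9 + (5 + 1) = -9 + 6 = -3)
Q = -16 (Q = -10 + 2*(-3) = -10 - 6 = -16)
d(H) = -3 + H/6 (d(H) = 6*(-½) + H*(⅙) = -3 + H/6)
d(Q)*M(-29, -1) = (-3 + (⅙)*(-16))*(-29) = (-3 - 8/3)*(-29) = -17/3*(-29) = 493/3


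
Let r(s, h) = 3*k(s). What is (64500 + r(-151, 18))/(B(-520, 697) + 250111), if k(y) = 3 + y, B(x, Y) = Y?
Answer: 8007/31351 ≈ 0.25540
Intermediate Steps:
r(s, h) = 9 + 3*s (r(s, h) = 3*(3 + s) = 9 + 3*s)
(64500 + r(-151, 18))/(B(-520, 697) + 250111) = (64500 + (9 + 3*(-151)))/(697 + 250111) = (64500 + (9 - 453))/250808 = (64500 - 444)*(1/250808) = 64056*(1/250808) = 8007/31351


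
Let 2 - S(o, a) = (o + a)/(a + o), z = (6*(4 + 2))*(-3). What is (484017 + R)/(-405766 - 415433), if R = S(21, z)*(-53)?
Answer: -483964/821199 ≈ -0.58934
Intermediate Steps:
z = -108 (z = (6*6)*(-3) = 36*(-3) = -108)
S(o, a) = 1 (S(o, a) = 2 - (o + a)/(a + o) = 2 - (a + o)/(a + o) = 2 - 1*1 = 2 - 1 = 1)
R = -53 (R = 1*(-53) = -53)
(484017 + R)/(-405766 - 415433) = (484017 - 53)/(-405766 - 415433) = 483964/(-821199) = 483964*(-1/821199) = -483964/821199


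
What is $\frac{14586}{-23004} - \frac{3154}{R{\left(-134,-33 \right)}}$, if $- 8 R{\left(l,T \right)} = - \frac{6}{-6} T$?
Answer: $- \frac{32273237}{42174} \approx -765.24$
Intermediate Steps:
$R{\left(l,T \right)} = - \frac{T}{8}$ ($R{\left(l,T \right)} = - \frac{- \frac{6}{-6} T}{8} = - \frac{\left(-6\right) \left(- \frac{1}{6}\right) T}{8} = - \frac{1 T}{8} = - \frac{T}{8}$)
$\frac{14586}{-23004} - \frac{3154}{R{\left(-134,-33 \right)}} = \frac{14586}{-23004} - \frac{3154}{\left(- \frac{1}{8}\right) \left(-33\right)} = 14586 \left(- \frac{1}{23004}\right) - \frac{3154}{\frac{33}{8}} = - \frac{2431}{3834} - \frac{25232}{33} = - \frac{32273237}{42174}$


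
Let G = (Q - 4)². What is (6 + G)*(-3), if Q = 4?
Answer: -18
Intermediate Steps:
G = 0 (G = (4 - 4)² = 0² = 0)
(6 + G)*(-3) = (6 + 0)*(-3) = 6*(-3) = -18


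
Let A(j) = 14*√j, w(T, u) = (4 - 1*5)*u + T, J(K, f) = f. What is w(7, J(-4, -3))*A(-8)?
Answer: 280*I*√2 ≈ 395.98*I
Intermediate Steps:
w(T, u) = T - u (w(T, u) = (4 - 5)*u + T = -u + T = T - u)
w(7, J(-4, -3))*A(-8) = (7 - 1*(-3))*(14*√(-8)) = (7 + 3)*(14*(2*I*√2)) = 10*(28*I*√2) = 280*I*√2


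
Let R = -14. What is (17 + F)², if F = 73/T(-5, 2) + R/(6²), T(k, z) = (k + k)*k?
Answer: 16532356/50625 ≈ 326.56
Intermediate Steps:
T(k, z) = 2*k² (T(k, z) = (2*k)*k = 2*k²)
F = 241/225 (F = 73/((2*(-5)²)) - 14/(6²) = 73/((2*25)) - 14/36 = 73/50 - 14*1/36 = 73*(1/50) - 7/18 = 73/50 - 7/18 = 241/225 ≈ 1.0711)
(17 + F)² = (17 + 241/225)² = (4066/225)² = 16532356/50625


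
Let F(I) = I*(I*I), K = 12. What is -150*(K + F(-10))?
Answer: 148200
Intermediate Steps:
F(I) = I³ (F(I) = I*I² = I³)
-150*(K + F(-10)) = -150*(12 + (-10)³) = -150*(12 - 1000) = -150*(-988) = 148200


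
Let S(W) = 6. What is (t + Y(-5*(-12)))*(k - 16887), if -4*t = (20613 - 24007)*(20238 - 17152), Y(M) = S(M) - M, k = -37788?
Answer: -143161949475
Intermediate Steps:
Y(M) = 6 - M
t = 2618471 (t = -(20613 - 24007)*(20238 - 17152)/4 = -(-1697)*3086/2 = -¼*(-10473884) = 2618471)
(t + Y(-5*(-12)))*(k - 16887) = (2618471 + (6 - (-5)*(-12)))*(-37788 - 16887) = (2618471 + (6 - 1*60))*(-54675) = (2618471 + (6 - 60))*(-54675) = (2618471 - 54)*(-54675) = 2618417*(-54675) = -143161949475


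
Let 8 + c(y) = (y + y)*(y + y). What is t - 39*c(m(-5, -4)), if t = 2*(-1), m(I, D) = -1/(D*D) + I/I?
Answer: 11065/64 ≈ 172.89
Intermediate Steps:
m(I, D) = 1 - 1/D**2 (m(I, D) = -1/(D**2) + 1 = -1/D**2 + 1 = 1 - 1/D**2)
c(y) = -8 + 4*y**2 (c(y) = -8 + (y + y)*(y + y) = -8 + (2*y)*(2*y) = -8 + 4*y**2)
t = -2
t - 39*c(m(-5, -4)) = -2 - 39*(-8 + 4*(1 - 1/(-4)**2)**2) = -2 - 39*(-8 + 4*(1 - 1*1/16)**2) = -2 - 39*(-8 + 4*(1 - 1/16)**2) = -2 - 39*(-8 + 4*(15/16)**2) = -2 - 39*(-8 + 4*(225/256)) = -2 - 39*(-8 + 225/64) = -2 - 39*(-287/64) = -2 + 11193/64 = 11065/64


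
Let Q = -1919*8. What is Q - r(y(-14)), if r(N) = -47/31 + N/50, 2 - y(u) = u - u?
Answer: -11896656/775 ≈ -15351.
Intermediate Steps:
y(u) = 2 (y(u) = 2 - (u - u) = 2 - 1*0 = 2 + 0 = 2)
r(N) = -47/31 + N/50 (r(N) = -47*1/31 + N*(1/50) = -47/31 + N/50)
Q = -15352
Q - r(y(-14)) = -15352 - (-47/31 + (1/50)*2) = -15352 - (-47/31 + 1/25) = -15352 - 1*(-1144/775) = -15352 + 1144/775 = -11896656/775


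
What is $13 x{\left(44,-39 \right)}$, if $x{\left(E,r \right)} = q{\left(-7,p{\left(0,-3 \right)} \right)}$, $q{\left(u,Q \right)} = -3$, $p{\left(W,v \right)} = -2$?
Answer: $-39$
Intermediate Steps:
$x{\left(E,r \right)} = -3$
$13 x{\left(44,-39 \right)} = 13 \left(-3\right) = -39$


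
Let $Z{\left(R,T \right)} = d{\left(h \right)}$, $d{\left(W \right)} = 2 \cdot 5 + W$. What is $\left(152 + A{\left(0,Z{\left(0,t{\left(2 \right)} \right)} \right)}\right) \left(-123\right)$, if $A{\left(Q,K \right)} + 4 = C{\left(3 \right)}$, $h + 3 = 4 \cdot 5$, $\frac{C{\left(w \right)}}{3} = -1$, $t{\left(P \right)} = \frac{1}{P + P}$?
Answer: $-17835$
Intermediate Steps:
$t{\left(P \right)} = \frac{1}{2 P}$
$C{\left(w \right)} = -3$ ($C{\left(w \right)} = 3 \left(-1\right) = -3$)
$h = 17$ ($h = -3 + 4 \cdot 5 = -3 + 20 = 17$)
$d{\left(W \right)} = 10 + W$
$Z{\left(R,T \right)} = 27$ ($Z{\left(R,T \right)} = 10 + 17 = 27$)
$A{\left(Q,K \right)} = -7$ ($A{\left(Q,K \right)} = -4 - 3 = -7$)
$\left(152 + A{\left(0,Z{\left(0,t{\left(2 \right)} \right)} \right)}\right) \left(-123\right) = \left(152 - 7\right) \left(-123\right) = 145 \left(-123\right) = -17835$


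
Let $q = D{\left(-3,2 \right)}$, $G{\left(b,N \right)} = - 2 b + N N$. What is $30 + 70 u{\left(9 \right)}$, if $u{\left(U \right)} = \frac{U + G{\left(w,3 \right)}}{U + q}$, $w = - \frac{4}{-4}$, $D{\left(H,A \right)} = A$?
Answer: $\frac{1450}{11} \approx 131.82$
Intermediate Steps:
$w = 1$ ($w = \left(-4\right) \left(- \frac{1}{4}\right) = 1$)
$G{\left(b,N \right)} = N^{2} - 2 b$ ($G{\left(b,N \right)} = - 2 b + N^{2} = N^{2} - 2 b$)
$q = 2$
$u{\left(U \right)} = \frac{7 + U}{2 + U}$ ($u{\left(U \right)} = \frac{U + \left(3^{2} - 2\right)}{U + 2} = \frac{U + \left(9 - 2\right)}{2 + U} = \frac{U + 7}{2 + U} = \frac{7 + U}{2 + U}$)
$30 + 70 u{\left(9 \right)} = 30 + 70 \frac{7 + 9}{2 + 9} = 30 + 70 \cdot \frac{1}{11} \cdot 16 = 30 + 70 \cdot \frac{16}{11} = 30 + \frac{1120}{11} = \frac{1450}{11}$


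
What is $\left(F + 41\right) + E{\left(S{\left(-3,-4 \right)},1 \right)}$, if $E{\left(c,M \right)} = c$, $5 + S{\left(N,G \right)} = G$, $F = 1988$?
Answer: $2020$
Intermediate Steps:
$S{\left(N,G \right)} = -5 + G$
$\left(F + 41\right) + E{\left(S{\left(-3,-4 \right)},1 \right)} = \left(1988 + 41\right) - 9 = 2029 - 9 = 2020$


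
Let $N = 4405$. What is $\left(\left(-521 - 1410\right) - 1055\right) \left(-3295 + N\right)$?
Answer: $-3314460$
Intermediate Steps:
$\left(\left(-521 - 1410\right) - 1055\right) \left(-3295 + N\right) = \left(\left(-521 - 1410\right) - 1055\right) \left(-3295 + 4405\right) = \left(-1931 - 1055\right) 1110 = \left(-2986\right) 1110 = -3314460$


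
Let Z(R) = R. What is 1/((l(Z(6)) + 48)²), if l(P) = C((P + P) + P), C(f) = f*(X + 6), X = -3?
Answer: 1/10404 ≈ 9.6117e-5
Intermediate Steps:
C(f) = 3*f (C(f) = f*(-3 + 6) = f*3 = 3*f)
l(P) = 9*P (l(P) = 3*((P + P) + P) = 3*(2*P + P) = 3*(3*P) = 9*P)
1/((l(Z(6)) + 48)²) = 1/((9*6 + 48)²) = 1/((54 + 48)²) = 1/(102²) = 1/10404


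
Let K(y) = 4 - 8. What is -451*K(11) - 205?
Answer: 1599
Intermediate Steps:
K(y) = -4
-451*K(11) - 205 = -451*(-4) - 205 = 1804 - 205 = 1599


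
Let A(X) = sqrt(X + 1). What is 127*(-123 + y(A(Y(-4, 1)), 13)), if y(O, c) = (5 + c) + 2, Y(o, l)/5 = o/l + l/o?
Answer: -13081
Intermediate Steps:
Y(o, l) = 5*l/o + 5*o/l (Y(o, l) = 5*(o/l + l/o) = 5*(l/o + o/l) = 5*l/o + 5*o/l)
A(X) = sqrt(1 + X)
y(O, c) = 7 + c
127*(-123 + y(A(Y(-4, 1)), 13)) = 127*(-123 + (7 + 13)) = 127*(-123 + 20) = 127*(-103) = -13081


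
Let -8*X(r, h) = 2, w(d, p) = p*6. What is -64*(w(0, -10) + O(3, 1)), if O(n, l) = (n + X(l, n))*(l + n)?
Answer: 3136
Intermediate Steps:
w(d, p) = 6*p
X(r, h) = -1/4 (X(r, h) = -1/8*2 = -1/4)
O(n, l) = (-1/4 + n)*(l + n) (O(n, l) = (n - 1/4)*(l + n) = (-1/4 + n)*(l + n))
-64*(w(0, -10) + O(3, 1)) = -64*(6*(-10) + (3**2 - 1/4*1 - 1/4*3 + 1*3)) = -64*(-60 + (9 - 1/4 - 3/4 + 3)) = -64*(-60 + 11) = -64*(-49) = 3136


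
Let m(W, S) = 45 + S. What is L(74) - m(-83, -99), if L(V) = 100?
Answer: 154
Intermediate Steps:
L(74) - m(-83, -99) = 100 - (45 - 99) = 100 - 1*(-54) = 100 + 54 = 154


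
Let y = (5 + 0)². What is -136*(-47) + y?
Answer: 6417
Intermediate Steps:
y = 25 (y = 5² = 25)
-136*(-47) + y = -136*(-47) + 25 = 6392 + 25 = 6417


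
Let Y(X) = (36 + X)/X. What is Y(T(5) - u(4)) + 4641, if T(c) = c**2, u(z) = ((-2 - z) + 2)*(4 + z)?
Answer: 88210/19 ≈ 4642.6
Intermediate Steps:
u(z) = -z*(4 + z) (u(z) = (-z)*(4 + z) = -z*(4 + z))
Y(X) = (36 + X)/X
Y(T(5) - u(4)) + 4641 = (36 + (5**2 - (-1)*4*(4 + 4)))/(5**2 - (-1)*4*(4 + 4)) + 4641 = (36 + (25 - (-1)*4*8))/(25 - (-1)*4*8) + 4641 = (36 + (25 - 1*(-32)))/(25 - 1*(-32)) + 4641 = (36 + (25 + 32))/(25 + 32) + 4641 = (36 + 57)/57 + 4641 = (1/57)*93 + 4641 = 31/19 + 4641 = 88210/19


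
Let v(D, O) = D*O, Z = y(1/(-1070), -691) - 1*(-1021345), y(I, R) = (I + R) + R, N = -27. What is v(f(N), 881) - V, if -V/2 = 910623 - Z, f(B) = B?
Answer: -129719844/535 ≈ -2.4247e+5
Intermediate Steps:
y(I, R) = I + 2*R
Z = 1091360409/1070 (Z = (1/(-1070) + 2*(-691)) - 1*(-1021345) = (-1/1070 - 1382) + 1021345 = -1478741/1070 + 1021345 = 1091360409/1070 ≈ 1.0200e+6)
V = 116993799/535 (V = -2*(910623 - 1*1091360409/1070) = -2*(910623 - 1091360409/1070) = -2*(-116993799/1070) = 116993799/535 ≈ 2.1868e+5)
v(f(N), 881) - V = -27*881 - 1*116993799/535 = -23787 - 116993799/535 = -129719844/535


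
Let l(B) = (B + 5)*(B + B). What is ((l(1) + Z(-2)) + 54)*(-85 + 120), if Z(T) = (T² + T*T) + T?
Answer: 2520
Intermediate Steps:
Z(T) = T + 2*T² (Z(T) = (T² + T²) + T = 2*T² + T = T + 2*T²)
l(B) = 2*B*(5 + B) (l(B) = (5 + B)*(2*B) = 2*B*(5 + B))
((l(1) + Z(-2)) + 54)*(-85 + 120) = ((2*1*(5 + 1) - 2*(1 + 2*(-2))) + 54)*(-85 + 120) = ((2*1*6 - 2*(1 - 4)) + 54)*35 = ((12 - 2*(-3)) + 54)*35 = ((12 + 6) + 54)*35 = (18 + 54)*35 = 72*35 = 2520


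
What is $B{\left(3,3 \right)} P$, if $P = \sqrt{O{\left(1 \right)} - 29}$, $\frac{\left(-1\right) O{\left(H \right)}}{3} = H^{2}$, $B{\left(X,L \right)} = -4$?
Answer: $- 16 i \sqrt{2} \approx - 22.627 i$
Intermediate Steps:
$O{\left(H \right)} = - 3 H^{2}$
$P = 4 i \sqrt{2}$ ($P = \sqrt{- 3 \cdot 1^{2} - 29} = \sqrt{\left(-3\right) 1 - 29} = \sqrt{-3 - 29} = \sqrt{-32} = 4 i \sqrt{2} \approx 5.6569 i$)
$B{\left(3,3 \right)} P = - 4 \cdot 4 i \sqrt{2} = - 16 i \sqrt{2}$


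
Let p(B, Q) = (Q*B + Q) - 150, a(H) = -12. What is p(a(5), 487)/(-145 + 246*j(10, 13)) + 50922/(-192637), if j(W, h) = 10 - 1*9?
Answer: -1065995081/19456337 ≈ -54.789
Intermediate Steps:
j(W, h) = 1 (j(W, h) = 10 - 9 = 1)
p(B, Q) = -150 + Q + B*Q (p(B, Q) = (B*Q + Q) - 150 = (Q + B*Q) - 150 = -150 + Q + B*Q)
p(a(5), 487)/(-145 + 246*j(10, 13)) + 50922/(-192637) = (-150 + 487 - 12*487)/(-145 + 246*1) + 50922/(-192637) = (-150 + 487 - 5844)/(-145 + 246) + 50922*(-1/192637) = -5507/101 - 50922/192637 = -1065995081/19456337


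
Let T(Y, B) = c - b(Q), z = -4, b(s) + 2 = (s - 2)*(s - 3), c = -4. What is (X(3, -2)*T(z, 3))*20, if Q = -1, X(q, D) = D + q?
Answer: -280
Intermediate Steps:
b(s) = -2 + (-3 + s)*(-2 + s) (b(s) = -2 + (s - 2)*(s - 3) = -2 + (-2 + s)*(-3 + s) = -2 + (-3 + s)*(-2 + s))
T(Y, B) = -14 (T(Y, B) = -4 - (4 + (-1)² - 5*(-1)) = -4 - (4 + 1 + 5) = -4 - 1*10 = -4 - 10 = -14)
(X(3, -2)*T(z, 3))*20 = ((-2 + 3)*(-14))*20 = (1*(-14))*20 = -14*20 = -280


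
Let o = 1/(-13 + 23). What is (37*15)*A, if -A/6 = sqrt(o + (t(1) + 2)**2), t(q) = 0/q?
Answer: -333*sqrt(410) ≈ -6742.7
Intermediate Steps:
t(q) = 0
o = 1/10 ≈ 0.10000
A = -3*sqrt(410)/5 (A = -6*sqrt(1/10 + (0 + 2)**2) = -6*sqrt(1/10 + 2**2) = -6*sqrt(1/10 + 4) = -3*sqrt(410)/5 ≈ -12.149)
(37*15)*A = (37*15)*(-3*sqrt(410)/5) = 555*(-3*sqrt(410)/5) = -333*sqrt(410)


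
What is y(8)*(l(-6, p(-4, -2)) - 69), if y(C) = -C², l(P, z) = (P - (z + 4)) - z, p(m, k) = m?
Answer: 4544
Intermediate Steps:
l(P, z) = -4 + P - 2*z (l(P, z) = (P - (4 + z)) - z = (P + (-4 - z)) - z = (-4 + P - z) - z = -4 + P - 2*z)
y(8)*(l(-6, p(-4, -2)) - 69) = (-1*8²)*((-4 - 6 - 2*(-4)) - 69) = (-1*64)*((-4 - 6 + 8) - 69) = -64*(-2 - 69) = -64*(-71) = 4544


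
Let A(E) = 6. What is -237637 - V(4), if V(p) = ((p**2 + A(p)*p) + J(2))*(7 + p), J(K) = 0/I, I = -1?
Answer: -238077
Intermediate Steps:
J(K) = 0 (J(K) = 0/(-1) = 0*(-1) = 0)
V(p) = (7 + p)*(p**2 + 6*p) (V(p) = ((p**2 + 6*p) + 0)*(7 + p) = (p**2 + 6*p)*(7 + p) = (7 + p)*(p**2 + 6*p))
-237637 - V(4) = -237637 - 4*(42 + 4**2 + 13*4) = -237637 - 4*(42 + 16 + 52) = -237637 - 4*110 = -237637 - 1*440 = -237637 - 440 = -238077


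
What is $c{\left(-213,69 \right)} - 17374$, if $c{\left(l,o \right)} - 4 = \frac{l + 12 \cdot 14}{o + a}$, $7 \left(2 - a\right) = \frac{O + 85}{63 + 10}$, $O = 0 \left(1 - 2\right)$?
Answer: $- \frac{628747515}{36196} \approx -17371.0$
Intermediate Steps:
$O = 0$ ($O = 0 \left(-1\right) = 0$)
$a = \frac{937}{511}$ ($a = 2 - \frac{\left(0 + 85\right) \frac{1}{63 + 10}}{7} = 2 - \frac{85 \cdot \frac{1}{73}}{7} = 2 - \frac{85}{511} = \frac{937}{511} \approx 1.8337$)
$c{\left(l,o \right)} = 4 + \frac{168 + l}{\frac{937}{511} + o}$ ($c{\left(l,o \right)} = 4 + \frac{l + 12 \cdot 14}{o + \frac{937}{511}} = 4 + \frac{l + 168}{\frac{937}{511} + o} = 4 + \frac{168 + l}{\frac{937}{511} + o}$)
$c{\left(-213,69 \right)} - 17374 = \frac{89596 + 511 \left(-213\right) + 2044 \cdot 69}{937 + 511 \cdot 69} - 17374 = \frac{89596 - 108843 + 141036}{937 + 35259} - 17374 = \frac{1}{36196} \cdot 121789 - 17374 = \frac{121789}{36196} - 17374 = - \frac{628747515}{36196}$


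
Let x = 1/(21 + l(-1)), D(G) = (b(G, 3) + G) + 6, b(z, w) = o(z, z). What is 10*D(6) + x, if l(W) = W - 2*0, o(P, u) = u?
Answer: 3601/20 ≈ 180.05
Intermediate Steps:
b(z, w) = z
D(G) = 6 + 2*G (D(G) = (G + G) + 6 = 2*G + 6 = 6 + 2*G)
l(W) = W (l(W) = W + 0 = W)
x = 1/20 (x = 1/(21 - 1) = 1/20 ≈ 0.050000)
10*D(6) + x = 10*(6 + 2*6) + 1/20 = 10*(6 + 12) + 1/20 = 10*18 + 1/20 = 180 + 1/20 = 3601/20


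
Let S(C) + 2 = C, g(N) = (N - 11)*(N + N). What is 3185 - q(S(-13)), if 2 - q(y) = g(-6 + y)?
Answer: 4527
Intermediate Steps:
g(N) = 2*N*(-11 + N) (g(N) = (-11 + N)*(2*N) = 2*N*(-11 + N))
S(C) = -2 + C
q(y) = 2 - 2*(-17 + y)*(-6 + y) (q(y) = 2 - 2*(-6 + y)*(-11 + (-6 + y)) = 2 - 2*(-6 + y)*(-17 + y) = 2 - 2*(-17 + y)*(-6 + y))
3185 - q(S(-13)) = 3185 - (2 - 2*(-17 + (-2 - 13))*(-6 + (-2 - 13))) = 3185 - (2 - 2*(-17 - 15)*(-6 - 15)) = 3185 - (2 - 2*(-32)*(-21)) = 3185 - (2 - 1344) = 3185 - 1*(-1342) = 3185 + 1342 = 4527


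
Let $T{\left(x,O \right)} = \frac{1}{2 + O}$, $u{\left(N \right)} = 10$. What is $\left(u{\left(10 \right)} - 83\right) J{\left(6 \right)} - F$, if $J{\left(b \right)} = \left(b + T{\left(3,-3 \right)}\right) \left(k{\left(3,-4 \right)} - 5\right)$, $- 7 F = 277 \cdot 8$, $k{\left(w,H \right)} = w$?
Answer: $\frac{7326}{7} \approx 1046.6$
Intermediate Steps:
$F = - \frac{2216}{7}$ ($F = - \frac{277 \cdot 8}{7} = \left(- \frac{1}{7}\right) 2216 = - \frac{2216}{7} \approx -316.57$)
$J{\left(b \right)} = 2 - 2 b$ ($J{\left(b \right)} = \left(b + \frac{1}{2 - 3}\right) \left(3 - 5\right) = \left(b + \frac{1}{-1}\right) \left(-2\right) = \left(b - 1\right) \left(-2\right) = \left(-1 + b\right) \left(-2\right) = 2 - 2 b$)
$\left(u{\left(10 \right)} - 83\right) J{\left(6 \right)} - F = \left(10 - 83\right) \left(2 - 12\right) - - \frac{2216}{7} = - 73 \left(2 - 12\right) + \frac{2216}{7} = \left(-73\right) \left(-10\right) + \frac{2216}{7} = 730 + \frac{2216}{7} = \frac{7326}{7}$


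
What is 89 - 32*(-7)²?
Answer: -1479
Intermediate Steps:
89 - 32*(-7)² = 89 - 32*49 = 89 - 1568 = -1479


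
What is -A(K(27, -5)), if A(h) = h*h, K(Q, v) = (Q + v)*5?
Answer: -12100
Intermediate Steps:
K(Q, v) = 5*Q + 5*v
A(h) = h²
-A(K(27, -5)) = -(5*27 + 5*(-5))² = -(135 - 25)² = -1*110² = -1*12100 = -12100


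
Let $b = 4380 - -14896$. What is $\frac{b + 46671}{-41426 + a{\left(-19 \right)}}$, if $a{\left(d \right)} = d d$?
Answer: $- \frac{65947}{41065} \approx -1.6059$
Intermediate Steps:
$b = 19276$ ($b = 4380 + 14896 = 19276$)
$a{\left(d \right)} = d^{2}$
$\frac{b + 46671}{-41426 + a{\left(-19 \right)}} = \frac{19276 + 46671}{-41426 + \left(-19\right)^{2}} = \frac{65947}{-41426 + 361} = \frac{65947}{-41065} = 65947 \left(- \frac{1}{41065}\right) = - \frac{65947}{41065}$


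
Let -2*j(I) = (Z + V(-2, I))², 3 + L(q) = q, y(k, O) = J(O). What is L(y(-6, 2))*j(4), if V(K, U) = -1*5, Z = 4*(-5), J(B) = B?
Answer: 625/2 ≈ 312.50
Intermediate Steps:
y(k, O) = O
Z = -20
V(K, U) = -5
L(q) = -3 + q
j(I) = -625/2 (j(I) = -(-20 - 5)²/2 = -½*(-25)² = -½*625 = -625/2)
L(y(-6, 2))*j(4) = (-3 + 2)*(-625/2) = -1*(-625/2) = 625/2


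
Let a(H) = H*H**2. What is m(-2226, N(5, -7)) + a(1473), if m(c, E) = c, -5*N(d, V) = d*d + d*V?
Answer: 3196008591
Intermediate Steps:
N(d, V) = -d**2/5 - V*d/5 (N(d, V) = -(d*d + d*V)/5 = -(d**2 + V*d)/5 = -d**2/5 - V*d/5)
a(H) = H**3
m(-2226, N(5, -7)) + a(1473) = -2226 + 1473**3 = -2226 + 3196010817 = 3196008591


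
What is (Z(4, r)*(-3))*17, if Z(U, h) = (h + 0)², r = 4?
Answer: -816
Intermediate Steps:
Z(U, h) = h²
(Z(4, r)*(-3))*17 = (4²*(-3))*17 = (16*(-3))*17 = -48*17 = -816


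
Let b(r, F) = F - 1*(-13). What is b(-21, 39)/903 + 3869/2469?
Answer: 402455/247723 ≈ 1.6246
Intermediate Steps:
b(r, F) = 13 + F (b(r, F) = F + 13 = 13 + F)
b(-21, 39)/903 + 3869/2469 = (13 + 39)/903 + 3869/2469 = 52*(1/903) + 3869*(1/2469) = 52/903 + 3869/2469 = 402455/247723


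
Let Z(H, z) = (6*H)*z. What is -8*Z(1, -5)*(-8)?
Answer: -1920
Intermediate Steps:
Z(H, z) = 6*H*z
-8*Z(1, -5)*(-8) = -48*(-5)*(-8) = -8*(-30)*(-8) = 240*(-8) = -1920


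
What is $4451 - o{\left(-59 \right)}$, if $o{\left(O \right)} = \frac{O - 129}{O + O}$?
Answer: $\frac{262515}{59} \approx 4449.4$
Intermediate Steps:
$o{\left(O \right)} = \frac{-129 + O}{2 O}$
$4451 - o{\left(-59 \right)} = 4451 - \frac{-129 - 59}{2 \left(-59\right)} = 4451 - \frac{1}{2} \left(- \frac{1}{59}\right) \left(-188\right) = 4451 - \frac{94}{59} = \frac{262515}{59}$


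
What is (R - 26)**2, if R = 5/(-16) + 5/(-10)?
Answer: 184041/256 ≈ 718.91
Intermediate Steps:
R = -13/16 (R = 5*(-1/16) + 5*(-1/10) = -5/16 - 1/2 = -13/16 ≈ -0.81250)
(R - 26)**2 = (-13/16 - 26)**2 = (-429/16)**2 = 184041/256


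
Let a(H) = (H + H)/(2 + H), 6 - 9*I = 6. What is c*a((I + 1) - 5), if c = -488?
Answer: -1952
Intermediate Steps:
I = 0 (I = ⅔ - ⅑*6 = ⅔ - ⅔ = 0)
a(H) = 2*H/(2 + H) (a(H) = (2*H)/(2 + H) = 2*H/(2 + H))
c*a((I + 1) - 5) = -976*((0 + 1) - 5)/(2 + ((0 + 1) - 5)) = -976*(1 - 5)/(2 + (1 - 5)) = -976*(-4)/(2 - 4) = -976*(-4)/(-2) = -976*(-4)*(-1)/2 = -488*4 = -1952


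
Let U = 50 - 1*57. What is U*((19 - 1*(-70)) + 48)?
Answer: -959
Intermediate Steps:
U = -7 (U = 50 - 57 = -7)
U*((19 - 1*(-70)) + 48) = -7*((19 - 1*(-70)) + 48) = -7*((19 + 70) + 48) = -7*(89 + 48) = -7*137 = -959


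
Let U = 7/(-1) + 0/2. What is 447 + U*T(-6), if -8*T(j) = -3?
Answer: 3555/8 ≈ 444.38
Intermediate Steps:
U = -7 (U = 7*(-1) + 0*(½) = -7 + 0 = -7)
T(j) = 3/8 (T(j) = -⅛*(-3) = 3/8)
447 + U*T(-6) = 447 - 7*3/8 = 447 - 21/8 = 3555/8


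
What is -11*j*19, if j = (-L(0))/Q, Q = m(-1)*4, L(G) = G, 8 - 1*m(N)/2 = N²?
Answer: 0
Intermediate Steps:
m(N) = 16 - 2*N²
Q = 56 (Q = (16 - 2*(-1)²)*4 = (16 - 2*1)*4 = (16 - 2)*4 = 14*4 = 56)
j = 0 (j = -1*0/56 = 0*(1/56) = 0)
-11*j*19 = -11*0*19 = 0*19 = 0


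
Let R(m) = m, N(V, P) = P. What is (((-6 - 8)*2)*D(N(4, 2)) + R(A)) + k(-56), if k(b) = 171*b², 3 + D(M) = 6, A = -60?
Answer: 536112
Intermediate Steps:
D(M) = 3 (D(M) = -3 + 6 = 3)
(((-6 - 8)*2)*D(N(4, 2)) + R(A)) + k(-56) = (((-6 - 8)*2)*3 - 60) + 171*(-56)² = (-14*2*3 - 60) + 171*3136 = (-28*3 - 60) + 536256 = (-84 - 60) + 536256 = -144 + 536256 = 536112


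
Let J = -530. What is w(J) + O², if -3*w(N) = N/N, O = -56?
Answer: 9407/3 ≈ 3135.7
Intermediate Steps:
w(N) = -⅓ (w(N) = -N/(3*N) = -⅓*1 = -⅓)
w(J) + O² = -⅓ + (-56)² = -⅓ + 3136 = 9407/3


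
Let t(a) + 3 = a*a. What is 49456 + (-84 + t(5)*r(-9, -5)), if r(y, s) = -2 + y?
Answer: 49130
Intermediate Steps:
t(a) = -3 + a² (t(a) = -3 + a*a = -3 + a²)
49456 + (-84 + t(5)*r(-9, -5)) = 49456 + (-84 + (-3 + 5²)*(-2 - 9)) = 49456 + (-84 + (-3 + 25)*(-11)) = 49456 + (-84 + 22*(-11)) = 49456 + (-84 - 242) = 49456 - 326 = 49130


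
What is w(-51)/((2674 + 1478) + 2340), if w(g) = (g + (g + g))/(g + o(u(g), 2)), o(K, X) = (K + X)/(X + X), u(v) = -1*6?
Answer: 51/112528 ≈ 0.00045322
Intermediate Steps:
u(v) = -6
o(K, X) = (K + X)/(2*X) (o(K, X) = (K + X)/((2*X)) = (K + X)*(1/(2*X)) = (K + X)/(2*X))
w(g) = 3*g/(-1 + g) (w(g) = (g + (g + g))/(g + (1/2)*(-6 + 2)/2) = (g + 2*g)/(g + (1/2)*(1/2)*(-4)) = (3*g)/(g - 1) = (3*g)/(-1 + g) = 3*g/(-1 + g))
w(-51)/((2674 + 1478) + 2340) = (3*(-51)/(-1 - 51))/((2674 + 1478) + 2340) = (3*(-51)/(-52))/(4152 + 2340) = (3*(-51)*(-1/52))/6492 = (153/52)*(1/6492) = 51/112528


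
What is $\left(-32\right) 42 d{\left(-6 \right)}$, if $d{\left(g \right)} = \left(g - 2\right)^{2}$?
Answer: $-86016$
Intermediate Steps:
$d{\left(g \right)} = \left(-2 + g\right)^{2}$
$\left(-32\right) 42 d{\left(-6 \right)} = \left(-32\right) 42 \left(-2 - 6\right)^{2} = - 1344 \left(-8\right)^{2} = \left(-1344\right) 64 = -86016$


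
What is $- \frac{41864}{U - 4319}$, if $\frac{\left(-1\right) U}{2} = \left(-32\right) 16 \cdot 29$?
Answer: $- \frac{41864}{25377} \approx -1.6497$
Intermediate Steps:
$U = 29696$ ($U = - 2 \left(-32\right) 16 \cdot 29 = - 2 \left(\left(-512\right) 29\right) = \left(-2\right) \left(-14848\right) = 29696$)
$- \frac{41864}{U - 4319} = - \frac{41864}{29696 - 4319} = - \frac{41864}{25377}$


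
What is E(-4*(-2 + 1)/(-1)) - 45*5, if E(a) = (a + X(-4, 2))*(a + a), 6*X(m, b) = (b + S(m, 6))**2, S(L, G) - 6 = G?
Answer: -1363/3 ≈ -454.33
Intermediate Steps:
S(L, G) = 6 + G
X(m, b) = (12 + b)**2/6 (X(m, b) = (b + (6 + 6))**2/6 = (b + 12)**2/6 = (12 + b)**2/6)
E(a) = 2*a*(98/3 + a) (E(a) = (a + (12 + 2)**2/6)*(a + a) = (a + (1/6)*14**2)*(2*a) = (a + (1/6)*196)*(2*a) = (a + 98/3)*(2*a) = (98/3 + a)*(2*a) = 2*a*(98/3 + a))
E(-4*(-2 + 1)/(-1)) - 45*5 = 2*(-4*(-2 + 1)/(-1))*(98 + 3*(-4*(-2 + 1)/(-1)))/3 - 45*5 = 2*(-4*(-1)*(-1))*(98 + 3*(-4*(-1)*(-1)))/3 - 225 = 2*(4*(-1))*(98 + 3*(4*(-1)))/3 - 225 = (2/3)*(-4)*(98 + 3*(-4)) - 225 = (2/3)*(-4)*(98 - 12) - 225 = (2/3)*(-4)*86 - 225 = -688/3 - 225 = -1363/3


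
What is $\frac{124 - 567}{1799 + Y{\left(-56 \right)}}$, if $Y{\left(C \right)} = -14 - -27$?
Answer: $- \frac{443}{1812} \approx -0.24448$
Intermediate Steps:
$Y{\left(C \right)} = 13$ ($Y{\left(C \right)} = -14 + 27 = 13$)
$\frac{124 - 567}{1799 + Y{\left(-56 \right)}} = \frac{124 - 567}{1799 + 13} = - \frac{443}{1812}$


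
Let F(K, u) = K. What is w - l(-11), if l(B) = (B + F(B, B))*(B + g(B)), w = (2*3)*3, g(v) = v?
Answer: -466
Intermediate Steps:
w = 18 (w = 6*3 = 18)
l(B) = 4*B² (l(B) = (B + B)*(B + B) = (2*B)*(2*B) = 4*B²)
w - l(-11) = 18 - 4*(-11)² = 18 - 4*121 = 18 - 1*484 = 18 - 484 = -466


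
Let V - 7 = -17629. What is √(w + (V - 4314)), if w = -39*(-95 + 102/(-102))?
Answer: 4*I*√1137 ≈ 134.88*I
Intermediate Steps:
V = -17622 (V = 7 - 17629 = -17622)
w = 3744 (w = -39*(-95 + 102*(-1/102)) = -39*(-95 - 1) = -39*(-96) = 3744)
√(w + (V - 4314)) = √(3744 + (-17622 - 4314)) = √(3744 - 21936) = √(-18192) = 4*I*√1137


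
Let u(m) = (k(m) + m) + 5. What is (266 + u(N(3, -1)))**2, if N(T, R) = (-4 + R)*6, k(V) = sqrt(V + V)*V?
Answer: 4081 - 28920*I*sqrt(15) ≈ 4081.0 - 1.1201e+5*I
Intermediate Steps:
k(V) = sqrt(2)*V**(3/2) (k(V) = sqrt(2*V)*V = (sqrt(2)*sqrt(V))*V = sqrt(2)*V**(3/2))
N(T, R) = -24 + 6*R
u(m) = 5 + m + sqrt(2)*m**(3/2) (u(m) = (sqrt(2)*m**(3/2) + m) + 5 = (m + sqrt(2)*m**(3/2)) + 5 = 5 + m + sqrt(2)*m**(3/2))
(266 + u(N(3, -1)))**2 = (266 + (5 + (-24 + 6*(-1)) + sqrt(2)*(-24 + 6*(-1))**(3/2)))**2 = (266 + (5 + (-24 - 6) + sqrt(2)*(-24 - 6)**(3/2)))**2 = (266 + (5 - 30 + sqrt(2)*(-30)**(3/2)))**2 = (266 + (5 - 30 + sqrt(2)*(-30*I*sqrt(30))))**2 = (266 + (5 - 30 - 60*I*sqrt(15)))**2 = (266 + (-25 - 60*I*sqrt(15)))**2 = (241 - 60*I*sqrt(15))**2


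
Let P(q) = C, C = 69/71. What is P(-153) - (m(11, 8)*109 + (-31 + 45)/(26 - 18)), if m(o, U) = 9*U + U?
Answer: -2476701/284 ≈ -8720.8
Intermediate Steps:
m(o, U) = 10*U
C = 69/71 (C = 69*(1/71) = 69/71 ≈ 0.97183)
P(q) = 69/71
P(-153) - (m(11, 8)*109 + (-31 + 45)/(26 - 18)) = 69/71 - ((10*8)*109 + (-31 + 45)/(26 - 18)) = 69/71 - (80*109 + 14/8) = 69/71 - (8720 + 14*(⅛)) = 69/71 - (8720 + 7/4) = 69/71 - 1*34887/4 = 69/71 - 34887/4 = -2476701/284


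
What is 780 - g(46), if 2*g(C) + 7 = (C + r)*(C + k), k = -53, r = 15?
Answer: 997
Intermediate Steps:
g(C) = -7/2 + (-53 + C)*(15 + C)/2 (g(C) = -7/2 + ((C + 15)*(C - 53))/2 = -7/2 + ((15 + C)*(-53 + C))/2 = -7/2 + ((-53 + C)*(15 + C))/2 = -7/2 + (-53 + C)*(15 + C)/2)
780 - g(46) = 780 - (-401 + (½)*46² - 19*46) = 780 - (-401 + (½)*2116 - 874) = 780 - (-401 + 1058 - 874) = 780 - 1*(-217) = 780 + 217 = 997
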